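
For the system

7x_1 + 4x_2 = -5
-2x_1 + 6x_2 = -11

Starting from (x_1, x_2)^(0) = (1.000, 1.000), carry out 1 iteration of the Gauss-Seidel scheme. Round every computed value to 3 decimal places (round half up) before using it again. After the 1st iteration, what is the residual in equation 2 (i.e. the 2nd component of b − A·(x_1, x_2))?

0.000

Iteration 1:
  x_1 = (-5 - (4)·1.000) / (7) = -1.286
  x_2 = (-11 - (-2)·-1.286) / (6) = -2.262
Residual b − A·x = (13.050, 0.000)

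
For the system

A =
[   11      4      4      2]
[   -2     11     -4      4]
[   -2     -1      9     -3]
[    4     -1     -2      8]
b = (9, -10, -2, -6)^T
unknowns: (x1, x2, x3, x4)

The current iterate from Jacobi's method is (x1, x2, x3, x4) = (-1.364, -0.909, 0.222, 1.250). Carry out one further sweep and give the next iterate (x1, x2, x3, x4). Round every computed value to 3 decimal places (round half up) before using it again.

(0.841, -1.531, -0.210, -0.126)

One sweep:
  x1 = (9 - (4)·-0.909 - (4)·0.222 - (2)·1.250) / (11) = 0.841
  x2 = (-10 - (-2)·-1.364 - (-4)·0.222 - (4)·1.250) / (11) = -1.531
  x3 = (-2 - (-2)·-1.364 - (-1)·-0.909 - (-3)·1.250) / (9) = -0.210
  x4 = (-6 - (4)·-1.364 - (-1)·-0.909 - (-2)·0.222) / (8) = -0.126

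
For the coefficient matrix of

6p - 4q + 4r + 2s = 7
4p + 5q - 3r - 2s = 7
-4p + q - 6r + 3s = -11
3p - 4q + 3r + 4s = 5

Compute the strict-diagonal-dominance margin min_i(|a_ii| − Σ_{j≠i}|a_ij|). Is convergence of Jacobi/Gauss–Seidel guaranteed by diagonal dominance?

-6

row 1: |6| − (4+4+2) = -4
row 2: |5| − (4+3+2) = -4
row 3: |-6| − (4+1+3) = -2
row 4: |4| − (3+4+3) = -6
minimum over rows = -6 → not strictly diagonally dominant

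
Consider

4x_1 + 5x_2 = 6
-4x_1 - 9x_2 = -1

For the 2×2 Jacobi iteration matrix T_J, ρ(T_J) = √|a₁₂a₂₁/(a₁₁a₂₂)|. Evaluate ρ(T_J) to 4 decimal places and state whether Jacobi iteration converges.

0.7454

a₁₂a₂₁/(a₁₁a₂₂) = (5)·(-4) / ((4)·(-9)) = 0.555556
ρ = √|0.555556| = √0.555556 = 0.7454
ρ < 1, so Jacobi converges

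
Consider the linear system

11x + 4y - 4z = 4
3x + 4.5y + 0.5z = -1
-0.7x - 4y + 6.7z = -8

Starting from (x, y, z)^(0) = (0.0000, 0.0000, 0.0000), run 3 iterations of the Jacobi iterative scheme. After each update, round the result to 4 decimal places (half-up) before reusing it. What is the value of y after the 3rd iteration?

Iteration 1:
  x = (4 - (4)·0.0000 - (-4)·0.0000) / (11) = 0.3636
  y = (-1 - (3)·0.0000 - (0.5)·0.0000) / (4.5) = -0.2222
  z = (-8 - (-0.7)·0.0000 - (-4)·0.0000) / (6.7) = -1.1940
Iteration 2:
  x = (4 - (4)·-0.2222 - (-4)·-1.1940) / (11) = 0.0103
  y = (-1 - (3)·0.3636 - (0.5)·-1.1940) / (4.5) = -0.3320
  z = (-8 - (-0.7)·0.3636 - (-4)·-0.2222) / (6.7) = -1.2887
Iteration 3:
  x = (4 - (4)·-0.3320 - (-4)·-1.2887) / (11) = 0.0157
  y = (-1 - (3)·0.0103 - (0.5)·-1.2887) / (4.5) = -0.0859
  z = (-8 - (-0.7)·0.0103 - (-4)·-0.3320) / (6.7) = -1.3912

-0.0859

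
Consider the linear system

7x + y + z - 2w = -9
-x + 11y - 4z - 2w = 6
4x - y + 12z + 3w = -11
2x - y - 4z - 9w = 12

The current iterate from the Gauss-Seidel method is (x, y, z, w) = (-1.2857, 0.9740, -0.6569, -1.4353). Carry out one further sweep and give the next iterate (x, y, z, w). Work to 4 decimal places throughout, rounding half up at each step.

(-1.7411, -0.1127, 0.0131, -1.7135)

One sweep:
  x = (-9 - (1)·0.9740 - (1)·-0.6569 - (-2)·-1.4353) / (7) = -1.7411
  y = (6 - (-1)·-1.7411 - (-4)·-0.6569 - (-2)·-1.4353) / (11) = -0.1127
  z = (-11 - (4)·-1.7411 - (-1)·-0.1127 - (3)·-1.4353) / (12) = 0.0131
  w = (12 - (2)·-1.7411 - (-1)·-0.1127 - (-4)·0.0131) / (-9) = -1.7135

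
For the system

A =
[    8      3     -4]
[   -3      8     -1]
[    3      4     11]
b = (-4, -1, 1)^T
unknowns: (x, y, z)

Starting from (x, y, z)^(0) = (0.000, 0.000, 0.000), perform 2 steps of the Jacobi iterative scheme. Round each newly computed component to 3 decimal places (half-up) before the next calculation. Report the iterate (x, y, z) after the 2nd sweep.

Iteration 1:
  x = (-4 - (3)·0.000 - (-4)·0.000) / (8) = -0.500
  y = (-1 - (-3)·0.000 - (-1)·0.000) / (8) = -0.125
  z = (1 - (3)·0.000 - (4)·0.000) / (11) = 0.091
Iteration 2:
  x = (-4 - (3)·-0.125 - (-4)·0.091) / (8) = -0.408
  y = (-1 - (-3)·-0.500 - (-1)·0.091) / (8) = -0.301
  z = (1 - (3)·-0.500 - (4)·-0.125) / (11) = 0.273

(-0.408, -0.301, 0.273)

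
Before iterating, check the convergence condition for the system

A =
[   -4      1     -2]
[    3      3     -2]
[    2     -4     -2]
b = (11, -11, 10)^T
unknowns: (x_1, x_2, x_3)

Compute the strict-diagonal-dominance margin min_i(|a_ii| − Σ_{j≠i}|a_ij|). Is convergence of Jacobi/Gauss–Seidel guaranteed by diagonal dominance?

row 1: |-4| − (1+2) = 1
row 2: |3| − (3+2) = -2
row 3: |-2| − (2+4) = -4
minimum over rows = -4 → not strictly diagonally dominant

-4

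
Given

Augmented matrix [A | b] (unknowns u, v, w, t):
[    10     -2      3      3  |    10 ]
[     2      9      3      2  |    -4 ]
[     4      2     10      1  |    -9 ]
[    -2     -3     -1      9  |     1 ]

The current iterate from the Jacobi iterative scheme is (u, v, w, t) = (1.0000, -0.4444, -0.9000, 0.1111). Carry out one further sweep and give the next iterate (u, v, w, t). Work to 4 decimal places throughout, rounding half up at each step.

(1.1478, -0.3914, -1.2222, 0.0852)

One sweep:
  u = (10 - (-2)·-0.4444 - (3)·-0.9000 - (3)·0.1111) / (10) = 1.1478
  v = (-4 - (2)·1.0000 - (3)·-0.9000 - (2)·0.1111) / (9) = -0.3914
  w = (-9 - (4)·1.0000 - (2)·-0.4444 - (1)·0.1111) / (10) = -1.2222
  t = (1 - (-2)·1.0000 - (-3)·-0.4444 - (-1)·-0.9000) / (9) = 0.0852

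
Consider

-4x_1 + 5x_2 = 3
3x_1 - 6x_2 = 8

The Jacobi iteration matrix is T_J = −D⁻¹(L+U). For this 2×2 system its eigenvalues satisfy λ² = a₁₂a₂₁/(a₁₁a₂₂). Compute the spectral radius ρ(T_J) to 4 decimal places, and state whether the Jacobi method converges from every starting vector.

a₁₂a₂₁/(a₁₁a₂₂) = (5)·(3) / ((-4)·(-6)) = 0.625000
ρ = √|0.625000| = √0.625000 = 0.7906
ρ < 1, so Jacobi converges

0.7906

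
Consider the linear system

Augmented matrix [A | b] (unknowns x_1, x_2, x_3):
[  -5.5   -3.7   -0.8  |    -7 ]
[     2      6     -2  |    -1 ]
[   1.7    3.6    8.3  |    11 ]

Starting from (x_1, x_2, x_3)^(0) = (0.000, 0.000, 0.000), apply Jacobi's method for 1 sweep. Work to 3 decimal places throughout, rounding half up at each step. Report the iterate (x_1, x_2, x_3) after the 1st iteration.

(1.273, -0.167, 1.325)

Iteration 1:
  x_1 = (-7 - (-3.7)·0.000 - (-0.8)·0.000) / (-5.5) = 1.273
  x_2 = (-1 - (2)·0.000 - (-2)·0.000) / (6) = -0.167
  x_3 = (11 - (1.7)·0.000 - (3.6)·0.000) / (8.3) = 1.325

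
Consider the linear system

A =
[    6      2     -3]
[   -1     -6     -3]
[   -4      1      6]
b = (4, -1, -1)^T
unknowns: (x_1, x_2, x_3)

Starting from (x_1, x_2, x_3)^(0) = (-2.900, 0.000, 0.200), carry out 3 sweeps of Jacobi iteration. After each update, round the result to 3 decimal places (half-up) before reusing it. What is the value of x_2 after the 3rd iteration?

0.135

Iteration 1:
  x_1 = (4 - (2)·0.000 - (-3)·0.200) / (6) = 0.767
  x_2 = (-1 - (-1)·-2.900 - (-3)·0.200) / (-6) = 0.550
  x_3 = (-1 - (-4)·-2.900 - (1)·0.000) / (6) = -2.100
Iteration 2:
  x_1 = (4 - (2)·0.550 - (-3)·-2.100) / (6) = -0.567
  x_2 = (-1 - (-1)·0.767 - (-3)·-2.100) / (-6) = 1.089
  x_3 = (-1 - (-4)·0.767 - (1)·0.550) / (6) = 0.253
Iteration 3:
  x_1 = (4 - (2)·1.089 - (-3)·0.253) / (6) = 0.430
  x_2 = (-1 - (-1)·-0.567 - (-3)·0.253) / (-6) = 0.135
  x_3 = (-1 - (-4)·-0.567 - (1)·1.089) / (6) = -0.726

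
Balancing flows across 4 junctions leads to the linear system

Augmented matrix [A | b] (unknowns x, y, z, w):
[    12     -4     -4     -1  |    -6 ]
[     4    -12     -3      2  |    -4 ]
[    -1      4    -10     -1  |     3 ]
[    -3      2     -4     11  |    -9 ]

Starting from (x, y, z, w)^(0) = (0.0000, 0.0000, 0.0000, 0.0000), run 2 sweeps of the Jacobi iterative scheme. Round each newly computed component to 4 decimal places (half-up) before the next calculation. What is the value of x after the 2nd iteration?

-0.5571

Iteration 1:
  x = (-6 - (-4)·0.0000 - (-4)·0.0000 - (-1)·0.0000) / (12) = -0.5000
  y = (-4 - (4)·0.0000 - (-3)·0.0000 - (2)·0.0000) / (-12) = 0.3333
  z = (3 - (-1)·0.0000 - (4)·0.0000 - (-1)·0.0000) / (-10) = -0.3000
  w = (-9 - (-3)·0.0000 - (2)·0.0000 - (-4)·0.0000) / (11) = -0.8182
Iteration 2:
  x = (-6 - (-4)·0.3333 - (-4)·-0.3000 - (-1)·-0.8182) / (12) = -0.5571
  y = (-4 - (4)·-0.5000 - (-3)·-0.3000 - (2)·-0.8182) / (-12) = 0.1053
  z = (3 - (-1)·-0.5000 - (4)·0.3333 - (-1)·-0.8182) / (-10) = -0.0349
  w = (-9 - (-3)·-0.5000 - (2)·0.3333 - (-4)·-0.3000) / (11) = -1.1242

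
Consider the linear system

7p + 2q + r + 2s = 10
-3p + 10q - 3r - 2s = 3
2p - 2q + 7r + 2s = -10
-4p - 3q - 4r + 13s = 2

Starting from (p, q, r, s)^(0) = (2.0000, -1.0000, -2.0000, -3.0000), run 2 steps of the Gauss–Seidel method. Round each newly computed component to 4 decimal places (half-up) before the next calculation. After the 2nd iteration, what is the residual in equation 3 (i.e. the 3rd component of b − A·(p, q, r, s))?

Iteration 1:
  p = (10 - (2)·-1.0000 - (1)·-2.0000 - (2)·-3.0000) / (7) = 2.8571
  q = (3 - (-3)·2.8571 - (-3)·-2.0000 - (-2)·-3.0000) / (10) = -0.0429
  r = (-10 - (2)·2.8571 - (-2)·-0.0429 - (2)·-3.0000) / (7) = -1.4000
  s = (2 - (-4)·2.8571 - (-3)·-0.0429 - (-4)·-1.4000) / (13) = 0.5923
Iteration 2:
  p = (10 - (2)·-0.0429 - (1)·-1.4000 - (2)·0.5923) / (7) = 1.4716
  q = (3 - (-3)·1.4716 - (-3)·-1.4000 - (-2)·0.5923) / (10) = 0.4399
  r = (-10 - (2)·1.4716 - (-2)·0.4399 - (2)·0.5923) / (7) = -1.8926
  s = (2 - (-4)·1.4716 - (-3)·0.4399 - (-4)·-1.8926) / (13) = 0.1258
Residual b − A·x = (0.4600, -2.4104, 0.9332, 0.0003)

0.9332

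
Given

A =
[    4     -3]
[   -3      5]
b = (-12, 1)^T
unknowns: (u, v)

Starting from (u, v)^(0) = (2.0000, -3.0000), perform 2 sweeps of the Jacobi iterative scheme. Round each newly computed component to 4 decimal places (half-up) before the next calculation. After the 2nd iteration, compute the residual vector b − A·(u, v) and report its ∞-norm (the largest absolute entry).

Iteration 1:
  u = (-12 - (-3)·-3.0000) / (4) = -5.2500
  v = (1 - (-3)·2.0000) / (5) = 1.4000
Iteration 2:
  u = (-12 - (-3)·1.4000) / (4) = -1.9500
  v = (1 - (-3)·-5.2500) / (5) = -2.9500
Residual b − A·x = (-13.0500, 9.9000); ∞-norm = 13.0500

13.0500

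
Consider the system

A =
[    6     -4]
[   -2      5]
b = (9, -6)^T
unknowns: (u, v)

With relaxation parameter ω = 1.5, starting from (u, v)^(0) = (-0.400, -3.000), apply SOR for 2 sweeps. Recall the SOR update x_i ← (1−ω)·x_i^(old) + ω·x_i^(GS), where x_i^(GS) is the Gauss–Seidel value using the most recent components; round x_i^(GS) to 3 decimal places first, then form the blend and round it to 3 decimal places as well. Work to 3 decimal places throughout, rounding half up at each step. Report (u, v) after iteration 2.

Iteration 1:
  u: GS value = (9 - (-4)·-3.000) / (6) = -0.500;  u ← (1−ω)·-0.400 + ω·-0.500 = -0.550
  v: GS value = (-6 - (-2)·-0.550) / (5) = -1.420;  v ← (1−ω)·-3.000 + ω·-1.420 = -0.630
Iteration 2:
  u: GS value = (9 - (-4)·-0.630) / (6) = 1.080;  u ← (1−ω)·-0.550 + ω·1.080 = 1.895
  v: GS value = (-6 - (-2)·1.895) / (5) = -0.442;  v ← (1−ω)·-0.630 + ω·-0.442 = -0.348

(1.895, -0.348)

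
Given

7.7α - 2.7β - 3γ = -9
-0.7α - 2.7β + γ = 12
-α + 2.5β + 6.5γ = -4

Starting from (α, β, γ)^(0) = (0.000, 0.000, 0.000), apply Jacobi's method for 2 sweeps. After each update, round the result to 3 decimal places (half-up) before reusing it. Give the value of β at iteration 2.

-4.369

Iteration 1:
  α = (-9 - (-2.7)·0.000 - (-3)·0.000) / (7.7) = -1.169
  β = (12 - (-0.7)·0.000 - (1)·0.000) / (-2.7) = -4.444
  γ = (-4 - (-1)·0.000 - (2.5)·0.000) / (6.5) = -0.615
Iteration 2:
  α = (-9 - (-2.7)·-4.444 - (-3)·-0.615) / (7.7) = -2.967
  β = (12 - (-0.7)·-1.169 - (1)·-0.615) / (-2.7) = -4.369
  γ = (-4 - (-1)·-1.169 - (2.5)·-4.444) / (6.5) = 0.914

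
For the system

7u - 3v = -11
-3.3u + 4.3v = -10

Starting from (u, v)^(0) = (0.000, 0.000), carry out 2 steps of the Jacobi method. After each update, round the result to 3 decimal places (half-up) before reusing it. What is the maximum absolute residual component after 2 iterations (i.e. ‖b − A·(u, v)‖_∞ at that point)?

3.617

Iteration 1:
  u = (-11 - (-3)·0.000) / (7) = -1.571
  v = (-10 - (-3.3)·0.000) / (4.3) = -2.326
Iteration 2:
  u = (-11 - (-3)·-2.326) / (7) = -2.568
  v = (-10 - (-3.3)·-1.571) / (4.3) = -3.531
Residual b − A·x = (-3.617, -3.291); ∞-norm = 3.617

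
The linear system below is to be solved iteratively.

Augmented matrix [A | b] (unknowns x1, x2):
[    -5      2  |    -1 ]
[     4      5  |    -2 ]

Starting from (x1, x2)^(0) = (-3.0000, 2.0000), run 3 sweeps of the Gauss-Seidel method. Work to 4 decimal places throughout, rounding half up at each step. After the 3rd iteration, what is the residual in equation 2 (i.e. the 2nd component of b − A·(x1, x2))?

0.0001

Iteration 1:
  x1 = (-1 - (2)·2.0000) / (-5) = 1.0000
  x2 = (-2 - (4)·1.0000) / (5) = -1.2000
Iteration 2:
  x1 = (-1 - (2)·-1.2000) / (-5) = -0.2800
  x2 = (-2 - (4)·-0.2800) / (5) = -0.1760
Iteration 3:
  x1 = (-1 - (2)·-0.1760) / (-5) = 0.1296
  x2 = (-2 - (4)·0.1296) / (5) = -0.5037
Residual b − A·x = (0.6554, 0.0001)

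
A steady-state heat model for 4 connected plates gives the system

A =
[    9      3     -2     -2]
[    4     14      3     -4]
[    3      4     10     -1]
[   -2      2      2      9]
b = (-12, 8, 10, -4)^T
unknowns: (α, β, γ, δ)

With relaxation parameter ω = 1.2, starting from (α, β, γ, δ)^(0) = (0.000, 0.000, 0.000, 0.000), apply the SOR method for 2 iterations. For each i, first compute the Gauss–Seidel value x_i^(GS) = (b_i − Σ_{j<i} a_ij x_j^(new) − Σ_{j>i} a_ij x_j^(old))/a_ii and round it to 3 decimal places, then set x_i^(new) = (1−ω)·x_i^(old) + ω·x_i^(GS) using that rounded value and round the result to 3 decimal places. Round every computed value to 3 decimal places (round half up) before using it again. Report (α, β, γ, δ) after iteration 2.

(-1.887, 0.232, 1.339, -1.135)

Iteration 1:
  α: GS value = (-12 - (3)·0.000 - (-2)·0.000 - (-2)·0.000) / (9) = -1.333;  α ← (1−ω)·0.000 + ω·-1.333 = -1.600
  β: GS value = (8 - (4)·-1.600 - (3)·0.000 - (-4)·0.000) / (14) = 1.029;  β ← (1−ω)·0.000 + ω·1.029 = 1.235
  γ: GS value = (10 - (3)·-1.600 - (4)·1.235 - (-1)·0.000) / (10) = 0.986;  γ ← (1−ω)·0.000 + ω·0.986 = 1.183
  δ: GS value = (-4 - (-2)·-1.600 - (2)·1.235 - (2)·1.183) / (9) = -1.337;  δ ← (1−ω)·0.000 + ω·-1.337 = -1.604
Iteration 2:
  α: GS value = (-12 - (3)·1.235 - (-2)·1.183 - (-2)·-1.604) / (9) = -1.839;  α ← (1−ω)·-1.600 + ω·-1.839 = -1.887
  β: GS value = (8 - (4)·-1.887 - (3)·1.183 - (-4)·-1.604) / (14) = 0.399;  β ← (1−ω)·1.235 + ω·0.399 = 0.232
  γ: GS value = (10 - (3)·-1.887 - (4)·0.232 - (-1)·-1.604) / (10) = 1.313;  γ ← (1−ω)·1.183 + ω·1.313 = 1.339
  δ: GS value = (-4 - (-2)·-1.887 - (2)·0.232 - (2)·1.339) / (9) = -1.213;  δ ← (1−ω)·-1.604 + ω·-1.213 = -1.135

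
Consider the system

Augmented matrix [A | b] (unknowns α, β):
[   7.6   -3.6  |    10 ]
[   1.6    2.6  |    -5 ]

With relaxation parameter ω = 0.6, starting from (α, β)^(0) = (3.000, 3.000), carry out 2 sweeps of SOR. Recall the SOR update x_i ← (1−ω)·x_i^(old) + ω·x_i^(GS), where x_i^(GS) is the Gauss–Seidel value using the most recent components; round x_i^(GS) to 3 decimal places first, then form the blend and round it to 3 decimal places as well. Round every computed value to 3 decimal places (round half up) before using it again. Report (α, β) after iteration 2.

(1.641, -2.161)

Iteration 1:
  α: GS value = (10 - (-3.6)·3.000) / (7.6) = 2.737;  α ← (1−ω)·3.000 + ω·2.737 = 2.842
  β: GS value = (-5 - (1.6)·2.842) / (2.6) = -3.672;  β ← (1−ω)·3.000 + ω·-3.672 = -1.003
Iteration 2:
  α: GS value = (10 - (-3.6)·-1.003) / (7.6) = 0.841;  α ← (1−ω)·2.842 + ω·0.841 = 1.641
  β: GS value = (-5 - (1.6)·1.641) / (2.6) = -2.933;  β ← (1−ω)·-1.003 + ω·-2.933 = -2.161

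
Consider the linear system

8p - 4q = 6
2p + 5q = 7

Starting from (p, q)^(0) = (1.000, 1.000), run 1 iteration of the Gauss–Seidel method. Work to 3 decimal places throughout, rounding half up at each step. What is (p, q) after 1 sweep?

(1.250, 0.900)

Iteration 1:
  p = (6 - (-4)·1.000) / (8) = 1.250
  q = (7 - (2)·1.250) / (5) = 0.900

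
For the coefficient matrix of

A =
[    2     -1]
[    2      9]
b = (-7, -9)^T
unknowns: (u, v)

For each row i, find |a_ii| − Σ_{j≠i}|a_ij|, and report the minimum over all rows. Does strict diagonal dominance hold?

row 1: |2| − (1) = 1
row 2: |9| − (2) = 7
minimum over rows = 1 → strictly diagonally dominant (convergence guaranteed)

1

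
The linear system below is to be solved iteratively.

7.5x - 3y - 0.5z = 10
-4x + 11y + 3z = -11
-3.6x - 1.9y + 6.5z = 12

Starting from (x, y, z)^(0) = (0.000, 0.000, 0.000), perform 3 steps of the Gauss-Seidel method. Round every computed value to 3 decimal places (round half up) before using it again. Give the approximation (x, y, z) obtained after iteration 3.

Iteration 1:
  x = (10 - (-3)·0.000 - (-0.5)·0.000) / (7.5) = 1.333
  y = (-11 - (-4)·1.333 - (3)·0.000) / (11) = -0.515
  z = (12 - (-3.6)·1.333 - (-1.9)·-0.515) / (6.5) = 2.434
Iteration 2:
  x = (10 - (-3)·-0.515 - (-0.5)·2.434) / (7.5) = 1.290
  y = (-11 - (-4)·1.290 - (3)·2.434) / (11) = -1.195
  z = (12 - (-3.6)·1.290 - (-1.9)·-1.195) / (6.5) = 2.211
Iteration 3:
  x = (10 - (-3)·-1.195 - (-0.5)·2.211) / (7.5) = 1.003
  y = (-11 - (-4)·1.003 - (3)·2.211) / (11) = -1.238
  z = (12 - (-3.6)·1.003 - (-1.9)·-1.238) / (6.5) = 2.040

(1.003, -1.238, 2.040)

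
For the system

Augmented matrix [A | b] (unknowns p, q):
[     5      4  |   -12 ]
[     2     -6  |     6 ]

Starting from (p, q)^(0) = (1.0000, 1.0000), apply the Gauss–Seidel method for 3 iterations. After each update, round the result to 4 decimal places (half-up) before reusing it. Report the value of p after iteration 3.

-1.4009

Iteration 1:
  p = (-12 - (4)·1.0000) / (5) = -3.2000
  q = (6 - (2)·-3.2000) / (-6) = -2.0667
Iteration 2:
  p = (-12 - (4)·-2.0667) / (5) = -0.7466
  q = (6 - (2)·-0.7466) / (-6) = -1.2489
Iteration 3:
  p = (-12 - (4)·-1.2489) / (5) = -1.4009
  q = (6 - (2)·-1.4009) / (-6) = -1.4670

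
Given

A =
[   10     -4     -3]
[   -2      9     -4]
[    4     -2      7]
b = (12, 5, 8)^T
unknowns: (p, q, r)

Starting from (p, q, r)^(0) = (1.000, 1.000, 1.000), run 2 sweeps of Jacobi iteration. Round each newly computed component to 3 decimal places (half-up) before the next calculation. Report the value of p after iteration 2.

1.946

Iteration 1:
  p = (12 - (-4)·1.000 - (-3)·1.000) / (10) = 1.900
  q = (5 - (-2)·1.000 - (-4)·1.000) / (9) = 1.222
  r = (8 - (4)·1.000 - (-2)·1.000) / (7) = 0.857
Iteration 2:
  p = (12 - (-4)·1.222 - (-3)·0.857) / (10) = 1.946
  q = (5 - (-2)·1.900 - (-4)·0.857) / (9) = 1.359
  r = (8 - (4)·1.900 - (-2)·1.222) / (7) = 0.406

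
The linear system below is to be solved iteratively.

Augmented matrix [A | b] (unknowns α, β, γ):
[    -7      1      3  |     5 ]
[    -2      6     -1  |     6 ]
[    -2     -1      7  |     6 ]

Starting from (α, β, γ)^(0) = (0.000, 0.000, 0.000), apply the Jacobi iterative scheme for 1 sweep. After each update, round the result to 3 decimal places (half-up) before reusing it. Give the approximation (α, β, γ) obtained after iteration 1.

Iteration 1:
  α = (5 - (1)·0.000 - (3)·0.000) / (-7) = -0.714
  β = (6 - (-2)·0.000 - (-1)·0.000) / (6) = 1.000
  γ = (6 - (-2)·0.000 - (-1)·0.000) / (7) = 0.857

(-0.714, 1.000, 0.857)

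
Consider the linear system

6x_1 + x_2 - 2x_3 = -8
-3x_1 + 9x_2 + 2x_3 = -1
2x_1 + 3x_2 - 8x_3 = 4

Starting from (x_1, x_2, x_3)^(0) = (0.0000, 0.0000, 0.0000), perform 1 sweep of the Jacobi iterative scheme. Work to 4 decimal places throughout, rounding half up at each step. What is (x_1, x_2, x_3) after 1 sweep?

Iteration 1:
  x_1 = (-8 - (1)·0.0000 - (-2)·0.0000) / (6) = -1.3333
  x_2 = (-1 - (-3)·0.0000 - (2)·0.0000) / (9) = -0.1111
  x_3 = (4 - (2)·0.0000 - (3)·0.0000) / (-8) = -0.5000

(-1.3333, -0.1111, -0.5000)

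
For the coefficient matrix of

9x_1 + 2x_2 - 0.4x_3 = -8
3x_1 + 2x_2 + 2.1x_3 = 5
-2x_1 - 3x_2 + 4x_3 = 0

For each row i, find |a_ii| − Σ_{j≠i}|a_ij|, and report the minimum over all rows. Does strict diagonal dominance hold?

-3.1

row 1: |9| − (2+0.4) = 6.6
row 2: |2| − (3+2.1) = -3.1
row 3: |4| − (2+3) = -1
minimum over rows = -3.1 → not strictly diagonally dominant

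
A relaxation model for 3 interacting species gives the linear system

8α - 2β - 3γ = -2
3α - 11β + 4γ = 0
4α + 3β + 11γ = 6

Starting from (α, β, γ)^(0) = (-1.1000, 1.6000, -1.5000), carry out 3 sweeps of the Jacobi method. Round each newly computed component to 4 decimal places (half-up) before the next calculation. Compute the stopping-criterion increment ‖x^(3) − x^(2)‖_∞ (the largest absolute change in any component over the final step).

Iteration 1:
  α = (-2 - (-2)·1.6000 - (-3)·-1.5000) / (8) = -0.4125
  β = (0 - (3)·-1.1000 - (4)·-1.5000) / (-11) = -0.8455
  γ = (6 - (4)·-1.1000 - (3)·1.6000) / (11) = 0.5091
Iteration 2:
  α = (-2 - (-2)·-0.8455 - (-3)·0.5091) / (8) = -0.2705
  β = (0 - (3)·-0.4125 - (4)·0.5091) / (-11) = 0.0726
  γ = (6 - (4)·-0.4125 - (3)·-0.8455) / (11) = 0.9260
Iteration 3:
  α = (-2 - (-2)·0.0726 - (-3)·0.9260) / (8) = 0.1154
  β = (0 - (3)·-0.2705 - (4)·0.9260) / (-11) = 0.2630
  γ = (6 - (4)·-0.2705 - (3)·0.0726) / (11) = 0.6240
Change: (0.3859, 0.1904, -0.3020) → max |·| = 0.3859

0.3859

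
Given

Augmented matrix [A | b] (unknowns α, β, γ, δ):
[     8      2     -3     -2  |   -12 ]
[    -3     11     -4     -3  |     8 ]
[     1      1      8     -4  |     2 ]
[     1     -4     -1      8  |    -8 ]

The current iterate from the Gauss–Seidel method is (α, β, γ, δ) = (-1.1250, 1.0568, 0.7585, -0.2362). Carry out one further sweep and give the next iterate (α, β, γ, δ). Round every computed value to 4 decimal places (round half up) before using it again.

One sweep:
  α = (-12 - (2)·1.0568 - (-3)·0.7585 - (-2)·-0.2362) / (8) = -1.5388
  β = (8 - (-3)·-1.5388 - (-4)·0.7585 - (-3)·-0.2362) / (11) = 0.5190
  γ = (2 - (1)·-1.5388 - (1)·0.5190 - (-4)·-0.2362) / (8) = 0.2594
  δ = (-8 - (1)·-1.5388 - (-4)·0.5190 - (-1)·0.2594) / (8) = -0.5157

(-1.5388, 0.5190, 0.2594, -0.5157)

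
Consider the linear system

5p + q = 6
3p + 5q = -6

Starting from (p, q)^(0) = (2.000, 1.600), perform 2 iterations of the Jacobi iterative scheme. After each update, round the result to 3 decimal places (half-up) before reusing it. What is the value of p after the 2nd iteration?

1.680

Iteration 1:
  p = (6 - (1)·1.600) / (5) = 0.880
  q = (-6 - (3)·2.000) / (5) = -2.400
Iteration 2:
  p = (6 - (1)·-2.400) / (5) = 1.680
  q = (-6 - (3)·0.880) / (5) = -1.728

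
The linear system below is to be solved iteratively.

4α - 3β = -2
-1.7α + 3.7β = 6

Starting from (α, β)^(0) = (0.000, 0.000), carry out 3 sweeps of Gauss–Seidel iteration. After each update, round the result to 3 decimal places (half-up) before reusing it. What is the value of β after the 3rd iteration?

2.037

Iteration 1:
  α = (-2 - (-3)·0.000) / (4) = -0.500
  β = (6 - (-1.7)·-0.500) / (3.7) = 1.392
Iteration 2:
  α = (-2 - (-3)·1.392) / (4) = 0.544
  β = (6 - (-1.7)·0.544) / (3.7) = 1.872
Iteration 3:
  α = (-2 - (-3)·1.872) / (4) = 0.904
  β = (6 - (-1.7)·0.904) / (3.7) = 2.037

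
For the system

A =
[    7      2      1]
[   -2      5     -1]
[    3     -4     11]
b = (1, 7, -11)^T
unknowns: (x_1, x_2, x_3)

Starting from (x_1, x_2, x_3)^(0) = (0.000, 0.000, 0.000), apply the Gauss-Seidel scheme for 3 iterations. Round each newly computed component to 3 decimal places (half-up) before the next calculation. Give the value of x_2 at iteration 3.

1.246

Iteration 1:
  x_1 = (1 - (2)·0.000 - (1)·0.000) / (7) = 0.143
  x_2 = (7 - (-2)·0.143 - (-1)·0.000) / (5) = 1.457
  x_3 = (-11 - (3)·0.143 - (-4)·1.457) / (11) = -0.509
Iteration 2:
  x_1 = (1 - (2)·1.457 - (1)·-0.509) / (7) = -0.201
  x_2 = (7 - (-2)·-0.201 - (-1)·-0.509) / (5) = 1.218
  x_3 = (-11 - (3)·-0.201 - (-4)·1.218) / (11) = -0.502
Iteration 3:
  x_1 = (1 - (2)·1.218 - (1)·-0.502) / (7) = -0.133
  x_2 = (7 - (-2)·-0.133 - (-1)·-0.502) / (5) = 1.246
  x_3 = (-11 - (3)·-0.133 - (-4)·1.246) / (11) = -0.511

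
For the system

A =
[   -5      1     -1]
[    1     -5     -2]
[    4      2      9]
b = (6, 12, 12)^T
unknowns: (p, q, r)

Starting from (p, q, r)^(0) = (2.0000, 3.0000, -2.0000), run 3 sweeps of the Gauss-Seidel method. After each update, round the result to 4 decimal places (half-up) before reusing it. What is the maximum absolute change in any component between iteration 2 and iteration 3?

0.6025

Iteration 1:
  p = (6 - (1)·3.0000 - (-1)·-2.0000) / (-5) = -0.2000
  q = (12 - (1)·-0.2000 - (-2)·-2.0000) / (-5) = -1.6400
  r = (12 - (4)·-0.2000 - (2)·-1.6400) / (9) = 1.7867
Iteration 2:
  p = (6 - (1)·-1.6400 - (-1)·1.7867) / (-5) = -1.8853
  q = (12 - (1)·-1.8853 - (-2)·1.7867) / (-5) = -3.4917
  r = (12 - (4)·-1.8853 - (2)·-3.4917) / (9) = 2.9472
Iteration 3:
  p = (6 - (1)·-3.4917 - (-1)·2.9472) / (-5) = -2.4878
  q = (12 - (1)·-2.4878 - (-2)·2.9472) / (-5) = -4.0764
  r = (12 - (4)·-2.4878 - (2)·-4.0764) / (9) = 3.3449
Change: (-0.6025, -0.5847, 0.3977) → max |·| = 0.6025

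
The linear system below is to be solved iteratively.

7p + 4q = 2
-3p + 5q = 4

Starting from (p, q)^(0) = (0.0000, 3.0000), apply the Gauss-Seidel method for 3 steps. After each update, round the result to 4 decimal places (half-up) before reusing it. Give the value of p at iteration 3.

Iteration 1:
  p = (2 - (4)·3.0000) / (7) = -1.4286
  q = (4 - (-3)·-1.4286) / (5) = -0.0572
Iteration 2:
  p = (2 - (4)·-0.0572) / (7) = 0.3184
  q = (4 - (-3)·0.3184) / (5) = 0.9910
Iteration 3:
  p = (2 - (4)·0.9910) / (7) = -0.2806
  q = (4 - (-3)·-0.2806) / (5) = 0.6316

-0.2806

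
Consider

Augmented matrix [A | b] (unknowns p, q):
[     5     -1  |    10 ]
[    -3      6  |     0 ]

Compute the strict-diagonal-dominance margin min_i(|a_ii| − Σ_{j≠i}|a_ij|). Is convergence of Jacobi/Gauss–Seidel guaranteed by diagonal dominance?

3

row 1: |5| − (1) = 4
row 2: |6| − (3) = 3
minimum over rows = 3 → strictly diagonally dominant (convergence guaranteed)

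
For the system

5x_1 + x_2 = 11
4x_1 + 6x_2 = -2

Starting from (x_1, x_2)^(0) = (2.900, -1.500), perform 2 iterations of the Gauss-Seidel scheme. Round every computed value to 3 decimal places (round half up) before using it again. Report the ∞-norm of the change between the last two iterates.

Iteration 1:
  x_1 = (11 - (1)·-1.500) / (5) = 2.500
  x_2 = (-2 - (4)·2.500) / (6) = -2.000
Iteration 2:
  x_1 = (11 - (1)·-2.000) / (5) = 2.600
  x_2 = (-2 - (4)·2.600) / (6) = -2.067
Change: (0.100, -0.067) → max |·| = 0.100

0.100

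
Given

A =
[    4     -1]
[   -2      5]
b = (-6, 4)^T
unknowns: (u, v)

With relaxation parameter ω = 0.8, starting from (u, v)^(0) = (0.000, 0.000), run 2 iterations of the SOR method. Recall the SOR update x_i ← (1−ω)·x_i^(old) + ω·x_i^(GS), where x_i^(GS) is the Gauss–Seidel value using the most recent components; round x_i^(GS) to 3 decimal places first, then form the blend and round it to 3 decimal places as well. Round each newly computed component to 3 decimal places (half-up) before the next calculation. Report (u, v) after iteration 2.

Iteration 1:
  u: GS value = (-6 - (-1)·0.000) / (4) = -1.500;  u ← (1−ω)·0.000 + ω·-1.500 = -1.200
  v: GS value = (4 - (-2)·-1.200) / (5) = 0.320;  v ← (1−ω)·0.000 + ω·0.320 = 0.256
Iteration 2:
  u: GS value = (-6 - (-1)·0.256) / (4) = -1.436;  u ← (1−ω)·-1.200 + ω·-1.436 = -1.389
  v: GS value = (4 - (-2)·-1.389) / (5) = 0.244;  v ← (1−ω)·0.256 + ω·0.244 = 0.246

(-1.389, 0.246)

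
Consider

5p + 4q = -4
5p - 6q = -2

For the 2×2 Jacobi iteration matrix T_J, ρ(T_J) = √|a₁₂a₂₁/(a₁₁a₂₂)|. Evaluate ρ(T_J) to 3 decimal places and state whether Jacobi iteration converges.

a₁₂a₂₁/(a₁₁a₂₂) = (4)·(5) / ((5)·(-6)) = -0.666667
ρ = √|-0.666667| = √0.666667 = 0.816
ρ < 1, so Jacobi converges

0.816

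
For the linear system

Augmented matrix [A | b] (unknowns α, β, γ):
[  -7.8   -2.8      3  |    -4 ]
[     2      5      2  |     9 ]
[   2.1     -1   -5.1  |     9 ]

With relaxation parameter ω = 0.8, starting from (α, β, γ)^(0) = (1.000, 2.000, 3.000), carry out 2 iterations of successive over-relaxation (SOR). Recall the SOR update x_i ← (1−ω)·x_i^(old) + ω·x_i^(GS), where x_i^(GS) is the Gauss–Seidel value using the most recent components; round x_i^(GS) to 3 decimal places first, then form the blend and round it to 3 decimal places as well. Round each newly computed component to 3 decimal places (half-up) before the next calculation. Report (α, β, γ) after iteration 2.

Iteration 1:
  α: GS value = (-4 - (-2.8)·2.000 - (3)·3.000) / (-7.8) = 0.949;  α ← (1−ω)·1.000 + ω·0.949 = 0.959
  β: GS value = (9 - (2)·0.959 - (2)·3.000) / (5) = 0.216;  β ← (1−ω)·2.000 + ω·0.216 = 0.573
  γ: GS value = (9 - (2.1)·0.959 - (-1)·0.573) / (-5.1) = -1.482;  γ ← (1−ω)·3.000 + ω·-1.482 = -0.586
Iteration 2:
  α: GS value = (-4 - (-2.8)·0.573 - (3)·-0.586) / (-7.8) = 0.082;  α ← (1−ω)·0.959 + ω·0.082 = 0.257
  β: GS value = (9 - (2)·0.257 - (2)·-0.586) / (5) = 1.932;  β ← (1−ω)·0.573 + ω·1.932 = 1.660
  γ: GS value = (9 - (2.1)·0.257 - (-1)·1.660) / (-5.1) = -1.984;  γ ← (1−ω)·-0.586 + ω·-1.984 = -1.704

(0.257, 1.660, -1.704)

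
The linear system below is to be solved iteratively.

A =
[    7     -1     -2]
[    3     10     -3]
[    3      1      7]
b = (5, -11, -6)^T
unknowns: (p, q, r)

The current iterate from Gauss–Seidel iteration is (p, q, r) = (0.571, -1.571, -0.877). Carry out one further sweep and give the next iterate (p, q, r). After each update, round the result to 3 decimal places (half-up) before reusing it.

One sweep:
  p = (5 - (-1)·-1.571 - (-2)·-0.877) / (7) = 0.239
  q = (-11 - (3)·0.239 - (-3)·-0.877) / (10) = -1.435
  r = (-6 - (3)·0.239 - (1)·-1.435) / (7) = -0.755

(0.239, -1.435, -0.755)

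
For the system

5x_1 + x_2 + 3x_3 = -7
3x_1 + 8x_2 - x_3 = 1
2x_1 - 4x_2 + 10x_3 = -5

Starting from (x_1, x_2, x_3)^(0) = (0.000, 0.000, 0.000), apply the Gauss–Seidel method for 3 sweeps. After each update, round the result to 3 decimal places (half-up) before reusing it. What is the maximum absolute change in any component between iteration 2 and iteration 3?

Iteration 1:
  x_1 = (-7 - (1)·0.000 - (3)·0.000) / (5) = -1.400
  x_2 = (1 - (3)·-1.400 - (-1)·0.000) / (8) = 0.650
  x_3 = (-5 - (2)·-1.400 - (-4)·0.650) / (10) = 0.040
Iteration 2:
  x_1 = (-7 - (1)·0.650 - (3)·0.040) / (5) = -1.554
  x_2 = (1 - (3)·-1.554 - (-1)·0.040) / (8) = 0.713
  x_3 = (-5 - (2)·-1.554 - (-4)·0.713) / (10) = 0.096
Iteration 3:
  x_1 = (-7 - (1)·0.713 - (3)·0.096) / (5) = -1.600
  x_2 = (1 - (3)·-1.600 - (-1)·0.096) / (8) = 0.737
  x_3 = (-5 - (2)·-1.600 - (-4)·0.737) / (10) = 0.115
Change: (-0.046, 0.024, 0.019) → max |·| = 0.046

0.046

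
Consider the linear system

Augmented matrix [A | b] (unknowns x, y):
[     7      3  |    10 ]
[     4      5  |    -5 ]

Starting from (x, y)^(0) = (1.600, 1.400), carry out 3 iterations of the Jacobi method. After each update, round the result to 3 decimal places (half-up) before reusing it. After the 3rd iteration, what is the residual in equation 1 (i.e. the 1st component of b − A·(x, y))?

Iteration 1:
  x = (10 - (3)·1.400) / (7) = 0.829
  y = (-5 - (4)·1.600) / (5) = -2.280
Iteration 2:
  x = (10 - (3)·-2.280) / (7) = 2.406
  y = (-5 - (4)·0.829) / (5) = -1.663
Iteration 3:
  x = (10 - (3)·-1.663) / (7) = 2.141
  y = (-5 - (4)·2.406) / (5) = -2.925
Residual b − A·x = (3.788, 1.061)

3.788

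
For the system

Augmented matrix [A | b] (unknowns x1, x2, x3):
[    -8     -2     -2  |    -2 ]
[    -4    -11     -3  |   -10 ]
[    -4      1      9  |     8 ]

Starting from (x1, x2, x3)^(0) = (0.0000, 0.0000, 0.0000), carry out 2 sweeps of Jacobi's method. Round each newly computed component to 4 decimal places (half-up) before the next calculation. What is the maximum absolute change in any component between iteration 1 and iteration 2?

Iteration 1:
  x1 = (-2 - (-2)·0.0000 - (-2)·0.0000) / (-8) = 0.2500
  x2 = (-10 - (-4)·0.0000 - (-3)·0.0000) / (-11) = 0.9091
  x3 = (8 - (-4)·0.0000 - (1)·0.0000) / (9) = 0.8889
Iteration 2:
  x1 = (-2 - (-2)·0.9091 - (-2)·0.8889) / (-8) = -0.1995
  x2 = (-10 - (-4)·0.2500 - (-3)·0.8889) / (-11) = 0.5758
  x3 = (8 - (-4)·0.2500 - (1)·0.9091) / (9) = 0.8990
Change: (-0.4495, -0.3333, 0.0101) → max |·| = 0.4495

0.4495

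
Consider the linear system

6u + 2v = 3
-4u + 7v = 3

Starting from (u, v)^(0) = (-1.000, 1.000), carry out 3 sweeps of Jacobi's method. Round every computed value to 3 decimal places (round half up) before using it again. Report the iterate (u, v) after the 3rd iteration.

Iteration 1:
  u = (3 - (2)·1.000) / (6) = 0.167
  v = (3 - (-4)·-1.000) / (7) = -0.143
Iteration 2:
  u = (3 - (2)·-0.143) / (6) = 0.548
  v = (3 - (-4)·0.167) / (7) = 0.524
Iteration 3:
  u = (3 - (2)·0.524) / (6) = 0.325
  v = (3 - (-4)·0.548) / (7) = 0.742

(0.325, 0.742)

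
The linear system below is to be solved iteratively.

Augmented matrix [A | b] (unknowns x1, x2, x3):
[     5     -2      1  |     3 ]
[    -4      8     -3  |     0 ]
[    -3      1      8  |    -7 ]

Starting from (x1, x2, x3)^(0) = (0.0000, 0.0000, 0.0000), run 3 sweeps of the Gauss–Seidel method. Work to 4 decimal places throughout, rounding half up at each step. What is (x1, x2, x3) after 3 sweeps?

(0.7833, 0.1761, -0.6033)

Iteration 1:
  x1 = (3 - (-2)·0.0000 - (1)·0.0000) / (5) = 0.6000
  x2 = (0 - (-4)·0.6000 - (-3)·0.0000) / (8) = 0.3000
  x3 = (-7 - (-3)·0.6000 - (1)·0.3000) / (8) = -0.6875
Iteration 2:
  x1 = (3 - (-2)·0.3000 - (1)·-0.6875) / (5) = 0.8575
  x2 = (0 - (-4)·0.8575 - (-3)·-0.6875) / (8) = 0.1709
  x3 = (-7 - (-3)·0.8575 - (1)·0.1709) / (8) = -0.5748
Iteration 3:
  x1 = (3 - (-2)·0.1709 - (1)·-0.5748) / (5) = 0.7833
  x2 = (0 - (-4)·0.7833 - (-3)·-0.5748) / (8) = 0.1761
  x3 = (-7 - (-3)·0.7833 - (1)·0.1761) / (8) = -0.6033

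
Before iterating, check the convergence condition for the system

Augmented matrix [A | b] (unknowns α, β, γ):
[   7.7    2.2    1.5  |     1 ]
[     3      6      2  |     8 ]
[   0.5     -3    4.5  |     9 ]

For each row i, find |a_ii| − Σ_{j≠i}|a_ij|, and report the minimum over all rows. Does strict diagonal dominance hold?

row 1: |7.7| − (2.2+1.5) = 4
row 2: |6| − (3+2) = 1
row 3: |4.5| − (0.5+3) = 1
minimum over rows = 1 → strictly diagonally dominant (convergence guaranteed)

1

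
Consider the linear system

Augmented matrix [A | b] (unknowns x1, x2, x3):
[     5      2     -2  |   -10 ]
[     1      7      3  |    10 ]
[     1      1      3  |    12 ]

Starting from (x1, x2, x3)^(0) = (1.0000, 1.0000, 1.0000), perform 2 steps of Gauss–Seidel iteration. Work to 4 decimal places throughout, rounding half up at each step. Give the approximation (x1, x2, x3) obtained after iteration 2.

Iteration 1:
  x1 = (-10 - (2)·1.0000 - (-2)·1.0000) / (5) = -2.0000
  x2 = (10 - (1)·-2.0000 - (3)·1.0000) / (7) = 1.2857
  x3 = (12 - (1)·-2.0000 - (1)·1.2857) / (3) = 4.2381
Iteration 2:
  x1 = (-10 - (2)·1.2857 - (-2)·4.2381) / (5) = -0.8190
  x2 = (10 - (1)·-0.8190 - (3)·4.2381) / (7) = -0.2708
  x3 = (12 - (1)·-0.8190 - (1)·-0.2708) / (3) = 4.3633

(-0.8190, -0.2708, 4.3633)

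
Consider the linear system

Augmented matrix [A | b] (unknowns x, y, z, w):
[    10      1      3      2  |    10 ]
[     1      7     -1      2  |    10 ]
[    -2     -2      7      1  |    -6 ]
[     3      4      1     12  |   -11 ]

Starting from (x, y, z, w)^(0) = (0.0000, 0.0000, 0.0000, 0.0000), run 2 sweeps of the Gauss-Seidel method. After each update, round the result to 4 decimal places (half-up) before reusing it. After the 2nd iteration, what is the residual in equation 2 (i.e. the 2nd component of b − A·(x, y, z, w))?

Iteration 1:
  x = (10 - (1)·0.0000 - (3)·0.0000 - (2)·0.0000) / (10) = 1.0000
  y = (10 - (1)·1.0000 - (-1)·0.0000 - (2)·0.0000) / (7) = 1.2857
  z = (-6 - (-2)·1.0000 - (-2)·1.2857 - (1)·0.0000) / (7) = -0.2041
  w = (-11 - (3)·1.0000 - (4)·1.2857 - (1)·-0.2041) / (12) = -1.5782
Iteration 2:
  x = (10 - (1)·1.2857 - (3)·-0.2041 - (2)·-1.5782) / (10) = 1.2483
  y = (10 - (1)·1.2483 - (-1)·-0.2041 - (2)·-1.5782) / (7) = 1.6720
  z = (-6 - (-2)·1.2483 - (-2)·1.6720 - (1)·-1.5782) / (7) = 0.2027
  w = (-11 - (3)·1.2483 - (4)·1.6720 - (1)·0.2027) / (12) = -1.8030
Residual b − A·x = (-1.1571, 0.8564, 0.2247, 0.0004)

0.8564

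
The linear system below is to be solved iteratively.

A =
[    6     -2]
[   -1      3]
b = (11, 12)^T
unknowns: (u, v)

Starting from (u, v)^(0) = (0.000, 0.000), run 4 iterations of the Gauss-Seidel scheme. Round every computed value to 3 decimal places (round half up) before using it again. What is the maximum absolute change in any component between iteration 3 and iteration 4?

0.019

Iteration 1:
  u = (11 - (-2)·0.000) / (6) = 1.833
  v = (12 - (-1)·1.833) / (3) = 4.611
Iteration 2:
  u = (11 - (-2)·4.611) / (6) = 3.370
  v = (12 - (-1)·3.370) / (3) = 5.123
Iteration 3:
  u = (11 - (-2)·5.123) / (6) = 3.541
  v = (12 - (-1)·3.541) / (3) = 5.180
Iteration 4:
  u = (11 - (-2)·5.180) / (6) = 3.560
  v = (12 - (-1)·3.560) / (3) = 5.187
Change: (0.019, 0.007) → max |·| = 0.019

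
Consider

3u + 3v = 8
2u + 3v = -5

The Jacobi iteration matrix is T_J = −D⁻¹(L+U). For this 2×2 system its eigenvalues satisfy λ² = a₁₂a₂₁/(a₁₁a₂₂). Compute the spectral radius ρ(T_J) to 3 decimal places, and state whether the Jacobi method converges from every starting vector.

a₁₂a₂₁/(a₁₁a₂₂) = (3)·(2) / ((3)·(3)) = 0.666667
ρ = √|0.666667| = √0.666667 = 0.816
ρ < 1, so Jacobi converges

0.816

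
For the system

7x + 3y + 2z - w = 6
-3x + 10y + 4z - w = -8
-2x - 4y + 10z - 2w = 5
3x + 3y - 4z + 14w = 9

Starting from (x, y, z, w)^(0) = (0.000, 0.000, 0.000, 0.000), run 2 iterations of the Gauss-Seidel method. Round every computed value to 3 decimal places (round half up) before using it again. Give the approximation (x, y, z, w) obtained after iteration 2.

(1.061, -0.593, 0.616, 0.719)

Iteration 1:
  x = (6 - (3)·0.000 - (2)·0.000 - (-1)·0.000) / (7) = 0.857
  y = (-8 - (-3)·0.857 - (4)·0.000 - (-1)·0.000) / (10) = -0.543
  z = (5 - (-2)·0.857 - (-4)·-0.543 - (-2)·0.000) / (10) = 0.454
  w = (9 - (3)·0.857 - (3)·-0.543 - (-4)·0.454) / (14) = 0.705
Iteration 2:
  x = (6 - (3)·-0.543 - (2)·0.454 - (-1)·0.705) / (7) = 1.061
  y = (-8 - (-3)·1.061 - (4)·0.454 - (-1)·0.705) / (10) = -0.593
  z = (5 - (-2)·1.061 - (-4)·-0.593 - (-2)·0.705) / (10) = 0.616
  w = (9 - (3)·1.061 - (3)·-0.593 - (-4)·0.616) / (14) = 0.719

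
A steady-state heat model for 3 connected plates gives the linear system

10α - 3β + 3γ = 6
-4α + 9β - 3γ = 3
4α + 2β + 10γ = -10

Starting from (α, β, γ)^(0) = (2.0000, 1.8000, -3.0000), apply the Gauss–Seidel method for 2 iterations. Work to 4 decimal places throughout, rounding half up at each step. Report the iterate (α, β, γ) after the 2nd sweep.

Iteration 1:
  α = (6 - (-3)·1.8000 - (3)·-3.0000) / (10) = 2.0400
  β = (3 - (-4)·2.0400 - (-3)·-3.0000) / (9) = 0.2400
  γ = (-10 - (4)·2.0400 - (2)·0.2400) / (10) = -1.8640
Iteration 2:
  α = (6 - (-3)·0.2400 - (3)·-1.8640) / (10) = 1.2312
  β = (3 - (-4)·1.2312 - (-3)·-1.8640) / (9) = 0.2592
  γ = (-10 - (4)·1.2312 - (2)·0.2592) / (10) = -1.5443

(1.2312, 0.2592, -1.5443)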